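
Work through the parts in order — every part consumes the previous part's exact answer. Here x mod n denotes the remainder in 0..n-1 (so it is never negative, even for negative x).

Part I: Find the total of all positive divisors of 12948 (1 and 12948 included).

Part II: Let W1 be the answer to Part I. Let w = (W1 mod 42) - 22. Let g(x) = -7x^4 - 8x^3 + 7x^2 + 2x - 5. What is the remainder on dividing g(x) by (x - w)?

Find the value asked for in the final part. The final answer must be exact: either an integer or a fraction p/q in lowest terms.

Part I: 12948 = 2^2 * 3 * 13 * 83; sigma = (1 + 2 + 4) * (1 + 3) * (1 + 13) * (1 + 83) = 7 * 4 * 14 * 84 = 32928; answer 32928
Part II: W1 = 32928; w = -22; remainder = value at the root: -7*(-22)^4 - 8*(-22)^3 + 7*(-22)^2 + 2*(-22)^1 - 5 = (-1639792) + (85184) + (3388) + (-44) + (-5) = -1551269; answer -1551269

-1551269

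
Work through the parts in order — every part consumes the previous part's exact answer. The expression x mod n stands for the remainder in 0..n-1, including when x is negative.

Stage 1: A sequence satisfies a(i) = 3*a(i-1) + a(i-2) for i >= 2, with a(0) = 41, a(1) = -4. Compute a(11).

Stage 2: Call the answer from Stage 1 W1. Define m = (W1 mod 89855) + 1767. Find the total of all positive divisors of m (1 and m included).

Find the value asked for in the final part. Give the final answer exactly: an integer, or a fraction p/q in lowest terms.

44160

Stage 1: a(2) = 3*(-4) + 1*(41) = 29; iterating: a(2)=29, a(3)=83, a(4)=278, a(5)=917, a(6)=3029, a(7)=10004, a(8)=33041, a(9)=109127, a(10)=360422, a(11)=1190393; answer 1190393
Stage 2: W1 = 1190393; m = 24045; 24045 = 3 * 5 * 7 * 229; sigma = (1 + 3) * (1 + 5) * (1 + 7) * (1 + 229) = 4 * 6 * 8 * 230 = 44160; answer 44160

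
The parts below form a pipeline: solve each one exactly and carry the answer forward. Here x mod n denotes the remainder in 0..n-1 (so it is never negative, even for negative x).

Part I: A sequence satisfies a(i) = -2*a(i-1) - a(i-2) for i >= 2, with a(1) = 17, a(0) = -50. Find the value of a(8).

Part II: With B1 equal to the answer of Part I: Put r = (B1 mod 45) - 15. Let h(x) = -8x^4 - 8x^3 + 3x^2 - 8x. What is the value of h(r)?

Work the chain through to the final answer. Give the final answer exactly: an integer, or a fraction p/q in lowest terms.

-1096509

Part I: a(2) = -2*(17) - 1*(-50) = 16; iterating: a(2)=16, a(3)=-49, a(4)=82, a(5)=-115, a(6)=148, a(7)=-181, a(8)=214; answer 214
Part II: B1 = 214; r = 19; -8*(19)^4 - 8*(19)^3 + 3*(19)^2 - 8*(19)^1 = (-1042568) + (-54872) + (1083) + (-152) = -1096509; answer -1096509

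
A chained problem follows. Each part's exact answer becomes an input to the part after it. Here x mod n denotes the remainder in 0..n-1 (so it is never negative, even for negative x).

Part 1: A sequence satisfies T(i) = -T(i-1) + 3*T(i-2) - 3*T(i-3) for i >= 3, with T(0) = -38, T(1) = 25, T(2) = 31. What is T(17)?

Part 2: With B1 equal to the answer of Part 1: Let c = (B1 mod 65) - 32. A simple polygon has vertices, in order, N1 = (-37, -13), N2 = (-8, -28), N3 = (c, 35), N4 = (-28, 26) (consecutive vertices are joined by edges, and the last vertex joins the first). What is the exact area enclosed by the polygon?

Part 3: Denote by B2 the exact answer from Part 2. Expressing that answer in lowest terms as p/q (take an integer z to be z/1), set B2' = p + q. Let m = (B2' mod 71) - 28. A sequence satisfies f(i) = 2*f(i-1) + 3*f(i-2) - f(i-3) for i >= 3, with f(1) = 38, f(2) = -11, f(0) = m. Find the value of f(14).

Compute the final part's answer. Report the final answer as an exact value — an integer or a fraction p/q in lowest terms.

4409073

Part 1: T(3) = -1*(31) + 3*(25) - 3*(-38) = 158; iterating: T(3)=158, T(4)=-140, T(5)=521, T(6)=-1415, T(7)=3398, T(8)=-9206, T(9)=23645, T(10)=-61457, T(11)=160010, T(12)=-415316, T(13)=1079717, T(14)=-2805695, T(15)=7290794, T(16)=-18947030, T(17)=49236497; answer 49236497
Part 2: B1 = 49236497; c = 5; cross terms: (-37*-28 - -8*-13)=932, (-8*35 - 5*-28)=-140, (5*26 - -28*35)=1110, (-28*-13 - -37*26)=1326; twice the area = |3228| = 3228; area = 1614; answer 1614
Part 3: B2 = 1614; threaded value p + q = 1615; m = 25; f(3) = 2*(-11) + 3*(38) - 1*(25) = 67; iterating: f(3)=67, f(4)=63, f(5)=338, f(6)=798, f(7)=2547, f(8)=7150, f(9)=21143, f(10)=61189, f(11)=178657, f(12)=519738, f(13)=1514258, f(14)=4409073; answer 4409073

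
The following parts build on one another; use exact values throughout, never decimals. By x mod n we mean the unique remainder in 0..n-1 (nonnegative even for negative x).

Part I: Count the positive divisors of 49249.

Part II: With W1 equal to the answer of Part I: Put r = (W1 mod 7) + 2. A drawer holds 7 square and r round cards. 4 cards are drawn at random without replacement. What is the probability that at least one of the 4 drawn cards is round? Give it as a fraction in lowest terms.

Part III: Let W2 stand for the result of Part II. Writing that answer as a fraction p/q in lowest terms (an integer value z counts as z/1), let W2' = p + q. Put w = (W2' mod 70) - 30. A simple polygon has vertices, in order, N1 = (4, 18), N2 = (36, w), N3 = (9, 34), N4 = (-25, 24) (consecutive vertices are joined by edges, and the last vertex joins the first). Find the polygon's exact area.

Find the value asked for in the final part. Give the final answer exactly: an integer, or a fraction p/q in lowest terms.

Part I: 49249 = 17 * 2897; number of divisors = (1+1) * (1+1) = 4; answer 4
Part II: W1 = 4; r = 6; total draws C(13,4) = 715; complement C(7,4) = 35; favorable 715 - 35 = 680; P = 136/143; answer 136/143
Part III: W2 = 136/143; threaded value p + q = 279; w = 39; cross terms: (4*39 - 36*18)=-492, (36*34 - 9*39)=873, (9*24 - -25*34)=1066, (-25*18 - 4*24)=-546; twice the area = |901| = 901; area = 901/2; answer 901/2

901/2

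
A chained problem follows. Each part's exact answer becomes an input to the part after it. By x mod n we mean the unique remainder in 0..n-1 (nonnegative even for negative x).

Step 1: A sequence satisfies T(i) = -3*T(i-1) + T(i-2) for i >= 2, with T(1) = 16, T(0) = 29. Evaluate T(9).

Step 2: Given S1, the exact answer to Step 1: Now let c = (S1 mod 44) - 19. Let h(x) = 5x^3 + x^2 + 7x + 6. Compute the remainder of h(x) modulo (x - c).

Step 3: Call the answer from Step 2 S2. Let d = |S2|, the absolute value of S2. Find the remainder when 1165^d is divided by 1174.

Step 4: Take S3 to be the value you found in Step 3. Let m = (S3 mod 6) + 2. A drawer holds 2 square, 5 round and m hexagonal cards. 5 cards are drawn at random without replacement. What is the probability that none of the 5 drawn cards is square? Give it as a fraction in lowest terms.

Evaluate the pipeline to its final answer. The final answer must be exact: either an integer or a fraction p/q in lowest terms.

36/91

Step 1: T(2) = -3*(16) + 1*(29) = -19; iterating: T(2)=-19, T(3)=73, T(4)=-238, T(5)=787, T(6)=-2599, T(7)=8584, T(8)=-28351, T(9)=93637; answer 93637
Step 2: S1 = 93637; c = -14; remainder = value at the root: 5*(-14)^3 + 1*(-14)^2 + 7*(-14)^1 + 6 = (-13720) + (196) + (-98) + (6) = -13616; answer -13616
Step 3: S2 = -13616; d = 13616; squarings mod 1174: 1165^1=1165, 1165^2=81, 1165^4=691, 1165^8=837, 1165^16=865, 1165^32=387, 1165^64=671, 1165^128=599, 1165^256=731, 1165^512=191, 1165^1024=87, 1165^2048=525, 1165^4096=909, 1165^8192=959; 1165^13616 = 1165^16 * 1165^32 * 1165^256 * 1165^1024 * 1165^4096 * 1165^8192 = 569 (mod 1174); answer 569
Step 4: S3 = 569; m = 7; total draws C(14,5) = 2002; favorable C(12,5) = 792; P = 36/91; answer 36/91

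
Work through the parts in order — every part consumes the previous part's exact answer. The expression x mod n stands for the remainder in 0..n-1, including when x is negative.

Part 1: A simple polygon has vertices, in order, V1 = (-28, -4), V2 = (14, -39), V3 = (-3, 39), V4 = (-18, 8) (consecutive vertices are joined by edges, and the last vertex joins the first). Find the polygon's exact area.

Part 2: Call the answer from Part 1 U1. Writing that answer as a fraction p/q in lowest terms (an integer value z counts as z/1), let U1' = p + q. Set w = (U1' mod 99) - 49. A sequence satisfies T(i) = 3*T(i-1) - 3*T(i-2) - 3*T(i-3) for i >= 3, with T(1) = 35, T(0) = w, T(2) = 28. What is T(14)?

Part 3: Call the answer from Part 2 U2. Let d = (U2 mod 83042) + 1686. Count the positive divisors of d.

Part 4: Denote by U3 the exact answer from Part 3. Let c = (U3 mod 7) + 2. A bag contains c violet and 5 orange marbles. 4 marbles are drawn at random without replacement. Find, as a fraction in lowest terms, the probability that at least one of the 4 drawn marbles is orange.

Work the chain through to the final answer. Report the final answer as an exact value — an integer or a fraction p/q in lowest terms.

Part 1: cross terms: (-28*-39 - 14*-4)=1148, (14*39 - -3*-39)=429, (-3*8 - -18*39)=678, (-18*-4 - -28*8)=296; twice the area = |2551| = 2551; area = 2551/2; answer 2551/2
Part 2: U1 = 2551/2; threaded value p + q = 2553; w = 29; T(3) = 3*(28) - 3*(35) - 3*(29) = -108; iterating: T(3)=-108, T(4)=-513, T(5)=-1299, T(6)=-2034, T(7)=-666, T(8)=8001, T(9)=32103, T(10)=74304, T(11)=102600, T(12)=-11421, T(13)=-564975, T(14)=-1968462; answer -1968462
Part 3: U2 = -1968462; d = 26232; 26232 = 2^3 * 3 * 1093; number of divisors = (3+1) * (1+1) * (1+1) = 16; answer 16
Part 4: U3 = 16; c = 4; total draws C(9,4) = 126; complement C(4,4) = 1; favorable 126 - 1 = 125; P = 125/126; answer 125/126

125/126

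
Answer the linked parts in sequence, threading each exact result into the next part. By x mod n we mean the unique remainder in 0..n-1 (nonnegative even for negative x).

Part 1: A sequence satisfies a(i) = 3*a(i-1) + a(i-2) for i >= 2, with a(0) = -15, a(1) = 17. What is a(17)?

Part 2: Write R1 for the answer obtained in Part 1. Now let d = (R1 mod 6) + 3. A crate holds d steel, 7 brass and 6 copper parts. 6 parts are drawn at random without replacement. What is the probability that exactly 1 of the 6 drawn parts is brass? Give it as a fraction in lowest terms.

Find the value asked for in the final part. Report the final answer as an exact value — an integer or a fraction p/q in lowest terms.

77/442

Part 1: a(2) = 3*(17) + 1*(-15) = 36; iterating: a(2)=36, a(3)=125, a(4)=411, a(5)=1358, a(6)=4485, a(7)=14813, a(8)=48924, a(9)=161585, a(10)=533679, a(11)=1762622, a(12)=5821545, a(13)=19227257, a(14)=63503316, a(15)=209737205, a(16)=692714931, a(17)=2287881998; answer 2287881998
Part 2: R1 = 2287881998; d = 5; total draws C(18,6) = 18564; favorable C(7,1)*C(11,5) = 3234; P = 77/442; answer 77/442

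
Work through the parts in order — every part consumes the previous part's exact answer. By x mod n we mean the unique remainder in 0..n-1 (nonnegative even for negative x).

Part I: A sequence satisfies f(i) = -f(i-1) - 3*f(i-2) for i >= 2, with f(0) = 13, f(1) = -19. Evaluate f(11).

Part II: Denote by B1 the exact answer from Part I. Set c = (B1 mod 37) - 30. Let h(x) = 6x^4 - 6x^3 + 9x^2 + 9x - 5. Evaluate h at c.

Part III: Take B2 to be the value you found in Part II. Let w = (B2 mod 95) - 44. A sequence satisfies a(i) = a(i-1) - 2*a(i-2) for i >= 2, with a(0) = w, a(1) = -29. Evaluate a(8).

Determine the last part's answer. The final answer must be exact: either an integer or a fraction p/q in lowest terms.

-165

Part I: f(2) = -1*(-19) - 3*(13) = -20; iterating: f(2)=-20, f(3)=77, f(4)=-17, f(5)=-214, f(6)=265, f(7)=377, f(8)=-1172, f(9)=41, f(10)=3475, f(11)=-3598; answer -3598
Part II: B1 = -3598; c = -2; 6*(-2)^4 - 6*(-2)^3 + 9*(-2)^2 + 9*(-2)^1 - 5 = (96) + (48) + (36) + (-18) + (-5) = 157; answer 157
Part III: B2 = 157; w = 18; a(2) = 1*(-29) - 2*(18) = -65; iterating: a(2)=-65, a(3)=-7, a(4)=123, a(5)=137, a(6)=-109, a(7)=-383, a(8)=-165; answer -165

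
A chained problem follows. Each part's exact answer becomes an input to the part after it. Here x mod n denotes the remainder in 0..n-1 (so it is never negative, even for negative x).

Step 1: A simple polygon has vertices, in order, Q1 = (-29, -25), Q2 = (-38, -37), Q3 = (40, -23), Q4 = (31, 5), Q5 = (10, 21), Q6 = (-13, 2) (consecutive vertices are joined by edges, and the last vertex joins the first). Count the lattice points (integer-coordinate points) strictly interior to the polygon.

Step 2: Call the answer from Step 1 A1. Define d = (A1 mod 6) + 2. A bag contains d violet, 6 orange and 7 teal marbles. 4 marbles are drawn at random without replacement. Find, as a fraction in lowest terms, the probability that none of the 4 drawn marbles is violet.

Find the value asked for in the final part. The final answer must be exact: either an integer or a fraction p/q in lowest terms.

Step 1: cross terms: (-29*-37 - -38*-25)=123, (-38*-23 - 40*-37)=2354, (40*5 - 31*-23)=913, (31*21 - 10*5)=601, (10*2 - -13*21)=293, (-13*-25 - -29*2)=383; twice the area = |4667| = 4667; area = 4667/2; boundary points = 3 + 2 + 1 + 1 + 1 + 1 = 9; strictly interior points = area - boundary/2 + 1 = 2330; answer 2330
Step 2: A1 = 2330; d = 4; total draws C(17,4) = 2380; favorable C(13,4) = 715; P = 143/476; answer 143/476

143/476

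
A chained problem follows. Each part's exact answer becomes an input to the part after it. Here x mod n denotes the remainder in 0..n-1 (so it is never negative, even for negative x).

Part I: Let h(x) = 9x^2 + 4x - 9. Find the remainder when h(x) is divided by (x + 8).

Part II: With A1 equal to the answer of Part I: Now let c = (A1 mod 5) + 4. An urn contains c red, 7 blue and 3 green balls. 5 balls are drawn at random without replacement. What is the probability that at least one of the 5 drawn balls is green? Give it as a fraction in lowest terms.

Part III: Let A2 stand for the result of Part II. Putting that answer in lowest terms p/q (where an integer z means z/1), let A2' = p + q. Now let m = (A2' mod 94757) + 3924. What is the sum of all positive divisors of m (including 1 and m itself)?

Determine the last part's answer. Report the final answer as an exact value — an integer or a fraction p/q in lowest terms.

Part I: remainder = value at the root: 9*(-8)^2 + 4*(-8)^1 - 9 = (576) + (-32) + (-9) = 535; answer 535
Part II: A1 = 535; c = 4; total draws C(14,5) = 2002; complement C(11,5) = 462; favorable 2002 - 462 = 1540; P = 10/13; answer 10/13
Part III: A2 = 10/13; threaded value p + q = 23; m = 3947; 3947 is prime, so its only divisors are 1 and 3947; sigma = 1 + 3947 = 3948; answer 3948

3948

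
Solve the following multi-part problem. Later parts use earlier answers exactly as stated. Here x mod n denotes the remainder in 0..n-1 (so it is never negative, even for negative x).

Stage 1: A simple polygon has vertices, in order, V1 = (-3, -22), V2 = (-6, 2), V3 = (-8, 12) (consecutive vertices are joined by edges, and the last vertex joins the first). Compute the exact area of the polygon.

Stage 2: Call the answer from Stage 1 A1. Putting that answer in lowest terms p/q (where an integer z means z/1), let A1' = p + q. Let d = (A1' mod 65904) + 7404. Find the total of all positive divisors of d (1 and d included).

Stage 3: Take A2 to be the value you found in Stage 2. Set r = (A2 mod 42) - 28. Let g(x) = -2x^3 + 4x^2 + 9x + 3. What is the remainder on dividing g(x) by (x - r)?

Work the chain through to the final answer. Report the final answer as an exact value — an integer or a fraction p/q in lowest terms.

Stage 1: cross terms: (-3*2 - -6*-22)=-138, (-6*12 - -8*2)=-56, (-8*-22 - -3*12)=212; twice the area = |18| = 18; area = 9; answer 9
Stage 2: A1 = 9; threaded value p + q = 10; d = 7414; 7414 = 2 * 11 * 337; sigma = (1 + 2) * (1 + 11) * (1 + 337) = 3 * 12 * 338 = 12168; answer 12168
Stage 3: A2 = 12168; r = 2; remainder = value at the root: -2*(2)^3 + 4*(2)^2 + 9*(2)^1 + 3 = (-16) + (16) + (18) + (3) = 21; answer 21

21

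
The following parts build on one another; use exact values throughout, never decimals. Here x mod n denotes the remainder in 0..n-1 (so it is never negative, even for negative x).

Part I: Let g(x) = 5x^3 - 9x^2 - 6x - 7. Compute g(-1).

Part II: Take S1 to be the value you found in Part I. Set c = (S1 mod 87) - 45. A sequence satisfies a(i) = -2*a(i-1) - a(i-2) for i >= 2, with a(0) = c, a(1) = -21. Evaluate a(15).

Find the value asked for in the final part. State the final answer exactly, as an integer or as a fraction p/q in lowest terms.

63

Part I: 5*(-1)^3 - 9*(-1)^2 - 6*(-1)^1 - 7 = (-5) + (-9) + (6) + (-7) = -15; answer -15
Part II: S1 = -15; c = 27; a(2) = -2*(-21) - 1*(27) = 15; iterating: a(2)=15, a(3)=-9, a(4)=3, a(5)=3, a(6)=-9, a(7)=15, a(8)=-21, a(9)=27, a(10)=-33, a(11)=39, a(12)=-45, a(13)=51, a(14)=-57, a(15)=63; answer 63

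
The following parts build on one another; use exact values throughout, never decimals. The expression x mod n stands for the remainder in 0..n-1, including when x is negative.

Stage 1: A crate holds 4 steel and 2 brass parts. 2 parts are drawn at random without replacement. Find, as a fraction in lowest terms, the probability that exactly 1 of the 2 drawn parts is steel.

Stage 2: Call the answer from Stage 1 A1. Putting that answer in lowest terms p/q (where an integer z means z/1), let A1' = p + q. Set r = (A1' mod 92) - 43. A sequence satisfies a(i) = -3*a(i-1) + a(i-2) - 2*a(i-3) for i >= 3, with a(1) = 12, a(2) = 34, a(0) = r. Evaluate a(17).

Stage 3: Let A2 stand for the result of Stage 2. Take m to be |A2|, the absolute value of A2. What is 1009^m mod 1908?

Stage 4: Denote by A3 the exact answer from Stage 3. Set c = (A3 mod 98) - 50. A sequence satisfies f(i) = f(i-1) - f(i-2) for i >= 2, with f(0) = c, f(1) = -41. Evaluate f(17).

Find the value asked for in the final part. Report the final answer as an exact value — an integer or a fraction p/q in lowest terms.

56

Stage 1: total draws C(6,2) = 15; favorable C(4,1)*C(2,1) = 8; P = 8/15; answer 8/15
Stage 2: A1 = 8/15; threaded value p + q = 23; r = -20; a(3) = -3*(34) + 1*(12) - 2*(-20) = -50; iterating: a(3)=-50, a(4)=160, a(5)=-598, a(6)=2054, a(7)=-7080, a(8)=24490, a(9)=-84658, a(10)=292624, a(11)=-1011510, a(12)=3496470, a(13)=-12086168, a(14)=41777994, a(15)=-144413090, a(16)=499189600, a(17)=-1725537878; answer -1725537878
Stage 3: A2 = -1725537878; m = 1725537878; squarings mod 1908: 1009^1=1009, 1009^2=1117, 1009^4=1765, 1009^8=1369, 1009^16=505, 1009^32=1261, 1009^64=757, 1009^128=649, 1009^256=1441, 1009^512=577, 1009^1024=937, 1009^2048=289, 1009^4096=1477, 1009^8192=685, 1009^16384=1765, 1009^32768=1369, 1009^65536=505, 1009^131072=1261, 1009^262144=757, 1009^524288=649, 1009^1048576=1441, 1009^2097152=577, 1009^4194304=937, 1009^8388608=289, 1009^16777216=1477, 1009^33554432=685, 1009^67108864=1765, 1009^134217728=1369, 1009^268435456=505, 1009^536870912=1261, 1009^1073741824=757; 1009^1725537878 = 1009^2 * 1009^4 * 1009^16 * 1009^64 * 1009^512 * 1009^1024 * 1009^2048 * 1009^4096 * 1009^32768 * 1009^65536 * 1009^524288 * 1009^1048576 * 1009^4194304 * 1009^8388608 * 1009^33554432 * 1009^67108864 * 1009^536870912 * 1009^1073741824 = 1045 (mod 1908); answer 1045
Stage 4: A3 = 1045; c = 15; f(2) = 1*(-41) - 1*(15) = -56; iterating: f(2)=-56, f(3)=-15, f(4)=41, f(5)=56, f(6)=15, f(7)=-41, f(8)=-56, f(9)=-15, f(10)=41, f(11)=56, f(12)=15, f(13)=-41, f(14)=-56, f(15)=-15, f(16)=41, f(17)=56; answer 56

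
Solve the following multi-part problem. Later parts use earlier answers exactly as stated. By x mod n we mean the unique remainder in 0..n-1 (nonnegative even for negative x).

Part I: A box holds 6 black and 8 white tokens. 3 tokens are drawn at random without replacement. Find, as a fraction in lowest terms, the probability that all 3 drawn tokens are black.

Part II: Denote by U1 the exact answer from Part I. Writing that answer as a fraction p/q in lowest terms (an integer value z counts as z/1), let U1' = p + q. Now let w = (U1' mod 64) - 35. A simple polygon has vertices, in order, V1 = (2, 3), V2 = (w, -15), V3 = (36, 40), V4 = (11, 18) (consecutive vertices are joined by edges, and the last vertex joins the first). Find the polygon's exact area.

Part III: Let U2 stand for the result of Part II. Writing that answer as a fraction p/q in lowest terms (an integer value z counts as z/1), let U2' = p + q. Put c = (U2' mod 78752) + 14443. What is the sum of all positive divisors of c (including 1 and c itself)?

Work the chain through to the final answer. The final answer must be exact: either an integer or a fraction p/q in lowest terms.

22644

Part I: total draws C(14,3) = 364; favorable C(6,3) = 20; P = 5/91; answer 5/91
Part II: U1 = 5/91; threaded value p + q = 96; w = -3; cross terms: (2*-15 - -3*3)=-21, (-3*40 - 36*-15)=420, (36*18 - 11*40)=208, (11*3 - 2*18)=-3; twice the area = |604| = 604; area = 302; answer 302
Part III: U2 = 302; threaded value p + q = 303; c = 14746; 14746 = 2 * 73 * 101; sigma = (1 + 2) * (1 + 73) * (1 + 101) = 3 * 74 * 102 = 22644; answer 22644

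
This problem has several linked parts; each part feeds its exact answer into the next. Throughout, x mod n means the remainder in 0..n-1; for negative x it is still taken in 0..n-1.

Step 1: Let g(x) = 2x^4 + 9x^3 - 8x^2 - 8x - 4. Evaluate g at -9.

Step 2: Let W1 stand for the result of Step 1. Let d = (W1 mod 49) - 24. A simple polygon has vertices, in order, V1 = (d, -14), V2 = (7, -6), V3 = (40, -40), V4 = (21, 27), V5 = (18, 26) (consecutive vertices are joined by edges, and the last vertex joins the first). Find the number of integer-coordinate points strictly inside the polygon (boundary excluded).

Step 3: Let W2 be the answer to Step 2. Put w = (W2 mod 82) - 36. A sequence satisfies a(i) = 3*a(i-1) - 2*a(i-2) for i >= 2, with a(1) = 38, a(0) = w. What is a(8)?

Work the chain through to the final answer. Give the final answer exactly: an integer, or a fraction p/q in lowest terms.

Step 1: 2*(-9)^4 + 9*(-9)^3 - 8*(-9)^2 - 8*(-9)^1 - 4 = (13122) + (-6561) + (-648) + (72) + (-4) = 5981; answer 5981
Step 2: W1 = 5981; d = -21; cross terms: (-21*-6 - 7*-14)=224, (7*-40 - 40*-6)=-40, (40*27 - 21*-40)=1920, (21*26 - 18*27)=60, (18*-14 - -21*26)=294; twice the area = |2458| = 2458; area = 1229; boundary points = 4 + 1 + 1 + 1 + 1 = 8; strictly interior points = area - boundary/2 + 1 = 1226; answer 1226
Step 3: W2 = 1226; w = 42; a(2) = 3*(38) - 2*(42) = 30; iterating: a(2)=30, a(3)=14, a(4)=-18, a(5)=-82, a(6)=-210, a(7)=-466, a(8)=-978; answer -978

-978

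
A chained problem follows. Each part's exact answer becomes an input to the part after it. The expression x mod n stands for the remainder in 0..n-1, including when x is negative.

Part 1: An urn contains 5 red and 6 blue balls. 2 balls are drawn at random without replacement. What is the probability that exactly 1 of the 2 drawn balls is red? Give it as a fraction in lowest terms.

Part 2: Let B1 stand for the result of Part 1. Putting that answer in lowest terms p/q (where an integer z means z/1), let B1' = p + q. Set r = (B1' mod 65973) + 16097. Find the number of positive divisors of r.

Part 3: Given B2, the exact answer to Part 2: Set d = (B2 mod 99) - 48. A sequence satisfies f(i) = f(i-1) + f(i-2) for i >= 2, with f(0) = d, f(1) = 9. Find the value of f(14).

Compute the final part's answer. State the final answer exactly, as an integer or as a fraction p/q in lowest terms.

-5927

Part 1: total draws C(11,2) = 55; favorable C(5,1)*C(6,1) = 30; P = 6/11; answer 6/11
Part 2: B1 = 6/11; threaded value p + q = 17; r = 16114; 16114 = 2 * 7 * 1151; number of divisors = (1+1) * (1+1) * (1+1) = 8; answer 8
Part 3: B2 = 8; d = -40; f(2) = 1*(9) + 1*(-40) = -31; iterating: f(2)=-31, f(3)=-22, f(4)=-53, f(5)=-75, f(6)=-128, f(7)=-203, f(8)=-331, f(9)=-534, f(10)=-865, f(11)=-1399, f(12)=-2264, f(13)=-3663, f(14)=-5927; answer -5927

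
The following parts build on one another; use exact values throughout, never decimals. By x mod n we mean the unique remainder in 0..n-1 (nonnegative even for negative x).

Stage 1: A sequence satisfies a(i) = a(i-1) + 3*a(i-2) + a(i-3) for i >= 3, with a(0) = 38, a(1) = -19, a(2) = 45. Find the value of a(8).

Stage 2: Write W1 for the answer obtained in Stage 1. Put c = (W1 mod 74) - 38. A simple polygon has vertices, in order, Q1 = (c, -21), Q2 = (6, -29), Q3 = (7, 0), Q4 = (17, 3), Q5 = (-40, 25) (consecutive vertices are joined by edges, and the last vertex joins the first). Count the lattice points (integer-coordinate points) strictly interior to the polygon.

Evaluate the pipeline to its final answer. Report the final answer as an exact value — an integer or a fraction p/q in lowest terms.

1890

Stage 1: a(3) = 1*(45) + 3*(-19) + 1*(38) = 26; iterating: a(3)=26, a(4)=142, a(5)=265, a(6)=717, a(7)=1654, a(8)=4070; answer 4070
Stage 2: W1 = 4070; c = -38; cross terms: (-38*-29 - 6*-21)=1228, (6*0 - 7*-29)=203, (7*3 - 17*0)=21, (17*25 - -40*3)=545, (-40*-21 - -38*25)=1790; twice the area = |3787| = 3787; area = 3787/2; boundary points = 4 + 1 + 1 + 1 + 2 = 9; strictly interior points = area - boundary/2 + 1 = 1890; answer 1890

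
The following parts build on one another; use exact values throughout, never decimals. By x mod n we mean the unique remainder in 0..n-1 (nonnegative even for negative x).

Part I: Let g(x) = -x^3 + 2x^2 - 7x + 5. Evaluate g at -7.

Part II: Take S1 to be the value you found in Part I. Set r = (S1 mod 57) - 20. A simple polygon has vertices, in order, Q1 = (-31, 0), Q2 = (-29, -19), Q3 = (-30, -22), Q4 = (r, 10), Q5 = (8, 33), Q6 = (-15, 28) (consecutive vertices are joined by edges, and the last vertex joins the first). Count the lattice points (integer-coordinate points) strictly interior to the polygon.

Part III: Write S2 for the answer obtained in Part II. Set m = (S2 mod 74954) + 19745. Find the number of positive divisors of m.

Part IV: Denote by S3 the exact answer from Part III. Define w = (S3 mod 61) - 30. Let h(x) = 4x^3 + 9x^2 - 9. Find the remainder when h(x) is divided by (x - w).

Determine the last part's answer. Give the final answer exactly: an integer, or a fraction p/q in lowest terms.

Part I: -1*(-7)^3 + 2*(-7)^2 - 7*(-7)^1 + 5 = (343) + (98) + (49) + (5) = 495; answer 495
Part II: S1 = 495; r = 19; cross terms: (-31*-19 - -29*0)=589, (-29*-22 - -30*-19)=68, (-30*10 - 19*-22)=118, (19*33 - 8*10)=547, (8*28 - -15*33)=719, (-15*0 - -31*28)=868; twice the area = |2909| = 2909; area = 2909/2; boundary points = 1 + 1 + 1 + 1 + 1 + 4 = 9; strictly interior points = area - boundary/2 + 1 = 1451; answer 1451
Part III: S2 = 1451; m = 21196; 21196 = 2^2 * 7 * 757; number of divisors = (2+1) * (1+1) * (1+1) = 12; answer 12
Part IV: S3 = 12; w = -18; remainder = value at the root: 4*(-18)^3 + 9*(-18)^2 - 9 = (-23328) + (2916) + (-9) = -20421; answer -20421

-20421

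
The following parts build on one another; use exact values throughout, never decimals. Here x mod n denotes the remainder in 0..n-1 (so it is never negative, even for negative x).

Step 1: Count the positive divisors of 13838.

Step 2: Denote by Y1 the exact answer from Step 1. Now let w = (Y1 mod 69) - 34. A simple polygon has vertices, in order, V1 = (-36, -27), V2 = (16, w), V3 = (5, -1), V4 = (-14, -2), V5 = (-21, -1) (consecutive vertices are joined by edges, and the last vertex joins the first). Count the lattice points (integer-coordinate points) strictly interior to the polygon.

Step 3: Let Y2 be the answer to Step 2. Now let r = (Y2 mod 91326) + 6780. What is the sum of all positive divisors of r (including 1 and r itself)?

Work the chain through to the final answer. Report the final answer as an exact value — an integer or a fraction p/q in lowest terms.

Step 1: 13838 = 2 * 11 * 17 * 37; number of divisors = (1+1) * (1+1) * (1+1) * (1+1) = 16; answer 16
Step 2: Y1 = 16; w = -18; cross terms: (-36*-18 - 16*-27)=1080, (16*-1 - 5*-18)=74, (5*-2 - -14*-1)=-24, (-14*-1 - -21*-2)=-28, (-21*-27 - -36*-1)=531; twice the area = |1633| = 1633; area = 1633/2; boundary points = 1 + 1 + 1 + 1 + 1 = 5; strictly interior points = area - boundary/2 + 1 = 815; answer 815
Step 3: Y2 = 815; r = 7595; 7595 = 5 * 7^2 * 31; sigma = (1 + 5) * (1 + 7 + 49) * (1 + 31) = 6 * 57 * 32 = 10944; answer 10944

10944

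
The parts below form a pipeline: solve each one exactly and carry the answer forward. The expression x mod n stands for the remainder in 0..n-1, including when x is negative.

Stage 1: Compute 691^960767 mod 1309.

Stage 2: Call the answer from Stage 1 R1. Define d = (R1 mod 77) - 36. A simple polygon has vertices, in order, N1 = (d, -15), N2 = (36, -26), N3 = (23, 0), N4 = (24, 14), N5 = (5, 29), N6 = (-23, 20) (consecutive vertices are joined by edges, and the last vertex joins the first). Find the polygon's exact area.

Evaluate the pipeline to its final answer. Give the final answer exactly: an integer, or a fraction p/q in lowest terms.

Stage 1: squarings mod 1309: 691^1=691, 691^2=1005, 691^4=786, 691^8=1257, 691^16=86, 691^32=851, 691^64=324, 691^128=256, 691^256=86, 691^512=851, 691^1024=324, 691^2048=256, 691^4096=86, 691^8192=851, 691^16384=324, 691^32768=256, 691^65536=86, 691^131072=851, 691^262144=324, 691^524288=256; 691^960767 = 691^1 * 691^2 * 691^4 * 691^8 * 691^16 * 691^32 * 691^64 * 691^128 * 691^2048 * 691^8192 * 691^32768 * 691^131072 * 691^262144 * 691^524288 = 983 (mod 1309); answer 983
Stage 2: R1 = 983; d = 23; cross terms: (23*-26 - 36*-15)=-58, (36*0 - 23*-26)=598, (23*14 - 24*0)=322, (24*29 - 5*14)=626, (5*20 - -23*29)=767, (-23*-15 - 23*20)=-115; twice the area = |2140| = 2140; area = 1070; answer 1070

1070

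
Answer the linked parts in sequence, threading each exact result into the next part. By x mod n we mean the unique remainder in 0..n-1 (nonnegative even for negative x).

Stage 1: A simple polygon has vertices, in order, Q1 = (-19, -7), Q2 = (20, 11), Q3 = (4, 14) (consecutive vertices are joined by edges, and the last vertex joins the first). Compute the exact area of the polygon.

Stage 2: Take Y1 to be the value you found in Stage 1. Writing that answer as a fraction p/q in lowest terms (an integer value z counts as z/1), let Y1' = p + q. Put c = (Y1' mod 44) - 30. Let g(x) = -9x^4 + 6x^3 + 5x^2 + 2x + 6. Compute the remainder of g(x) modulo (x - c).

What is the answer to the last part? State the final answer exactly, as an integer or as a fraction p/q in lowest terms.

Stage 1: cross terms: (-19*11 - 20*-7)=-69, (20*14 - 4*11)=236, (4*-7 - -19*14)=238; twice the area = |405| = 405; area = 405/2; answer 405/2
Stage 2: Y1 = 405/2; threaded value p + q = 407; c = -19; remainder = value at the root: -9*(-19)^4 + 6*(-19)^3 + 5*(-19)^2 + 2*(-19)^1 + 6 = (-1172889) + (-41154) + (1805) + (-38) + (6) = -1212270; answer -1212270

-1212270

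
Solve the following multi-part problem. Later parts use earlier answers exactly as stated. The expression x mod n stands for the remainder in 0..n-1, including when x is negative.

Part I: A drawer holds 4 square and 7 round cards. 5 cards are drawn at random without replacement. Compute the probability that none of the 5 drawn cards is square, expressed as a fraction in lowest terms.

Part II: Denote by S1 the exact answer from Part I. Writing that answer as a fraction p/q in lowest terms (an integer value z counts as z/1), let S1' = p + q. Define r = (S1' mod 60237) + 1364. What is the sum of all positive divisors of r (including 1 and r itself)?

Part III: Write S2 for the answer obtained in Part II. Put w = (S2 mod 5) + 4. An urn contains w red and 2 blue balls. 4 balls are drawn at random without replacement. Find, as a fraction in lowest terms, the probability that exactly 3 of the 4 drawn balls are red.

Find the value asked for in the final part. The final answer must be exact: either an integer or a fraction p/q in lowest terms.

8/15

Part I: total draws C(11,5) = 462; favorable C(7,5) = 21; P = 1/22; answer 1/22
Part II: S1 = 1/22; threaded value p + q = 23; r = 1387; 1387 = 19 * 73; sigma = (1 + 19) * (1 + 73) = 20 * 74 = 1480; answer 1480
Part III: S2 = 1480; w = 4; total draws C(6,4) = 15; favorable C(4,3)*C(2,1) = 8; P = 8/15; answer 8/15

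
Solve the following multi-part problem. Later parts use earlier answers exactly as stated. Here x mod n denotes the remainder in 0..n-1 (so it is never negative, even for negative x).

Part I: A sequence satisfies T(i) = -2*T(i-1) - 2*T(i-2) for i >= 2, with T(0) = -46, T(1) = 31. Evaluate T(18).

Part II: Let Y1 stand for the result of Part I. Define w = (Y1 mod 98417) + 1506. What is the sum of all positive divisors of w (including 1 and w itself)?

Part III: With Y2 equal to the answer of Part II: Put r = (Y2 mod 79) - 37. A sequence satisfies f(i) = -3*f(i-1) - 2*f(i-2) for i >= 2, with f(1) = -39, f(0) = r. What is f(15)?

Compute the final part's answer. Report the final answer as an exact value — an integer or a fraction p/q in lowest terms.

-655359

Part I: T(2) = -2*(31) - 2*(-46) = 30; iterating: T(2)=30, T(3)=-122, T(4)=184, T(5)=-124, T(6)=-120, T(7)=488, T(8)=-736, T(9)=496, T(10)=480, T(11)=-1952, T(12)=2944, T(13)=-1984, T(14)=-1920, T(15)=7808, T(16)=-11776, T(17)=7936, T(18)=7680; answer 7680
Part II: Y1 = 7680; w = 9186; 9186 = 2 * 3 * 1531; sigma = (1 + 2) * (1 + 3) * (1 + 1531) = 3 * 4 * 1532 = 18384; answer 18384
Part III: Y2 = 18384; r = 19; f(2) = -3*(-39) - 2*(19) = 79; iterating: f(2)=79, f(3)=-159, f(4)=319, f(5)=-639, f(6)=1279, f(7)=-2559, f(8)=5119, f(9)=-10239, f(10)=20479, f(11)=-40959, f(12)=81919, f(13)=-163839, f(14)=327679, f(15)=-655359; answer -655359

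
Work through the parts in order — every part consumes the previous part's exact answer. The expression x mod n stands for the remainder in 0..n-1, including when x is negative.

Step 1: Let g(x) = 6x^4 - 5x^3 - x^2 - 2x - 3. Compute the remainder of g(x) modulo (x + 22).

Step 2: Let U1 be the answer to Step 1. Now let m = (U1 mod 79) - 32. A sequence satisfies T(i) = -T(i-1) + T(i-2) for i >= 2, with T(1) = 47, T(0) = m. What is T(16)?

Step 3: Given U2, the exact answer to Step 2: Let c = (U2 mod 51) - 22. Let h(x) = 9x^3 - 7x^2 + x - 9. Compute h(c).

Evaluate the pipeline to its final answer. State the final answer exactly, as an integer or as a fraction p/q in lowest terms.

Step 1: remainder = value at the root: 6*(-22)^4 - 5*(-22)^3 - 1*(-22)^2 - 2*(-22)^1 - 3 = (1405536) + (53240) + (-484) + (44) + (-3) = 1458333; answer 1458333
Step 2: U1 = 1458333; m = 40; T(2) = -1*(47) + 1*(40) = -7; iterating: T(2)=-7, T(3)=54, T(4)=-61, T(5)=115, T(6)=-176, T(7)=291, T(8)=-467, T(9)=758, T(10)=-1225, T(11)=1983, T(12)=-3208, T(13)=5191, T(14)=-8399, T(15)=13590, T(16)=-21989; answer -21989
Step 3: U2 = -21989; c = 21; 9*(21)^3 - 7*(21)^2 + 1*(21)^1 - 9 = (83349) + (-3087) + (21) + (-9) = 80274; answer 80274

80274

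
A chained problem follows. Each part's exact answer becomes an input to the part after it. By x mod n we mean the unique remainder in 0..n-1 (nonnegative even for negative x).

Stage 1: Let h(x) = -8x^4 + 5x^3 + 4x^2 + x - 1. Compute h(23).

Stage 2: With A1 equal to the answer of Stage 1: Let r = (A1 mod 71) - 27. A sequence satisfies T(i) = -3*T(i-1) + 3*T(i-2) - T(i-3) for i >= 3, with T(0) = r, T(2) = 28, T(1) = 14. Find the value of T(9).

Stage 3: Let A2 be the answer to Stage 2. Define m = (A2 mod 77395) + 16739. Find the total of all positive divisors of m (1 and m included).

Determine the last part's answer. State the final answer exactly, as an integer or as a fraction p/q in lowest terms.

Stage 1: -8*(23)^4 + 5*(23)^3 + 4*(23)^2 + 1*(23)^1 - 1 = (-2238728) + (60835) + (2116) + (23) + (-1) = -2175755; answer -2175755
Stage 2: A1 = -2175755; r = 13; T(3) = -3*(28) + 3*(14) - 1*(13) = -55; iterating: T(3)=-55, T(4)=235, T(5)=-898, T(6)=3454, T(7)=-13291, T(8)=51133, T(9)=-196726; answer -196726
Stage 3: A2 = -196726; m = 52198; 52198 = 2 * 26099; sigma = (1 + 2) * (1 + 26099) = 3 * 26100 = 78300; answer 78300

78300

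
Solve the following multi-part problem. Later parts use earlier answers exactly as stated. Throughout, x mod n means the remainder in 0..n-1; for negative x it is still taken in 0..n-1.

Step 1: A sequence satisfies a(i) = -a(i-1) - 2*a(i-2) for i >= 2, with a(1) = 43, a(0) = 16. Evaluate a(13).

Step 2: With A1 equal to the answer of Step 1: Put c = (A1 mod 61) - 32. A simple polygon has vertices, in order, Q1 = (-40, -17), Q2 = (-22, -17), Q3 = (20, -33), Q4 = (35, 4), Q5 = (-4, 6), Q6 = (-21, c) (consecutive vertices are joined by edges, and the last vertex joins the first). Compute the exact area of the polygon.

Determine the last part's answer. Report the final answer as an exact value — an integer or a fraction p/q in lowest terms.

2072

Step 1: a(2) = -1*(43) - 2*(16) = -75; iterating: a(2)=-75, a(3)=-11, a(4)=161, a(5)=-139, a(6)=-183, a(7)=461, a(8)=-95, a(9)=-827, a(10)=1017, a(11)=637, a(12)=-2671, a(13)=1397; answer 1397
Step 2: A1 = 1397; c = 23; cross terms: (-40*-17 - -22*-17)=306, (-22*-33 - 20*-17)=1066, (20*4 - 35*-33)=1235, (35*6 - -4*4)=226, (-4*23 - -21*6)=34, (-21*-17 - -40*23)=1277; twice the area = |4144| = 4144; area = 2072; answer 2072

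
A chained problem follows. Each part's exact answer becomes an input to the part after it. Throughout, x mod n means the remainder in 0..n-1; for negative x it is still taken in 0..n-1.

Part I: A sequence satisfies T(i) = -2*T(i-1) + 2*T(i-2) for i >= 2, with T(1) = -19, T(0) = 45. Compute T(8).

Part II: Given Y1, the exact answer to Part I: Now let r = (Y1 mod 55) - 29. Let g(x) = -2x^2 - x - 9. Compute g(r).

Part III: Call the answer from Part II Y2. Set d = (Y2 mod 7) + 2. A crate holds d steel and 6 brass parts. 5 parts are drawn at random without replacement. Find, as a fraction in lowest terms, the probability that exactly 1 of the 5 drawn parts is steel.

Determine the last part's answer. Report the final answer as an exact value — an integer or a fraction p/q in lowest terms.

5/44

Part I: T(2) = -2*(-19) + 2*(45) = 128; iterating: T(2)=128, T(3)=-294, T(4)=844, T(5)=-2276, T(6)=6240, T(7)=-17032, T(8)=46544; answer 46544
Part II: Y1 = 46544; r = -15; -2*(-15)^2 - 1*(-15)^1 - 9 = (-450) + (15) + (-9) = -444; answer -444
Part III: Y2 = -444; d = 6; total draws C(12,5) = 792; favorable C(6,1)*C(6,4) = 90; P = 5/44; answer 5/44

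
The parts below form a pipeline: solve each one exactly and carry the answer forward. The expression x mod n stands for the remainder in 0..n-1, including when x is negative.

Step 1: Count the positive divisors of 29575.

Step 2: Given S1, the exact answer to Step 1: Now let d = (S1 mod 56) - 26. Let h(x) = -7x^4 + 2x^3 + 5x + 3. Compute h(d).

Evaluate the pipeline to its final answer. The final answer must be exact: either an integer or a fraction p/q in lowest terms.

-29733

Step 1: 29575 = 5^2 * 7 * 13^2; number of divisors = (2+1) * (1+1) * (2+1) = 18; answer 18
Step 2: S1 = 18; d = -8; -7*(-8)^4 + 2*(-8)^3 + 5*(-8)^1 + 3 = (-28672) + (-1024) + (-40) + (3) = -29733; answer -29733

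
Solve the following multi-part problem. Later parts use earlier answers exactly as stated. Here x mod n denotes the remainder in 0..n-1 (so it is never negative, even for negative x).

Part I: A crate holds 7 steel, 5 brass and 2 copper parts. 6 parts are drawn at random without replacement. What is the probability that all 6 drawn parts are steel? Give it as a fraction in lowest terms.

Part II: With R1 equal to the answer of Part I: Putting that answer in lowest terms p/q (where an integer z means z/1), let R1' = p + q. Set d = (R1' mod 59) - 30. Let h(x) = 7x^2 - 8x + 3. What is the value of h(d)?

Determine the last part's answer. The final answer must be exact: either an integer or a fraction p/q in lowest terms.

1290

Part I: total draws C(14,6) = 3003; favorable C(7,6) = 7; P = 1/429; answer 1/429
Part II: R1 = 1/429; threaded value p + q = 430; d = -13; 7*(-13)^2 - 8*(-13)^1 + 3 = (1183) + (104) + (3) = 1290; answer 1290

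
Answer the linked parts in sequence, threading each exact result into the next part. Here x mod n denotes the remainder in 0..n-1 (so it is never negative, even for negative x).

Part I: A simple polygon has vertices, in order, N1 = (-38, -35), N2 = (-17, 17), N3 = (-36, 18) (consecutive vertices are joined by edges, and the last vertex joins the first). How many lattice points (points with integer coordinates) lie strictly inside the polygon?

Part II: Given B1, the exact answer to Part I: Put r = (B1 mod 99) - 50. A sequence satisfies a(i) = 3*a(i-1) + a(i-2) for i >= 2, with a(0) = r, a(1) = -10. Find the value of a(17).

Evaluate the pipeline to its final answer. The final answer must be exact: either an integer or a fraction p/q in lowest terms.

-4116120403

Part I: cross terms: (-38*17 - -17*-35)=-1241, (-17*18 - -36*17)=306, (-36*-35 - -38*18)=1944; twice the area = |1009| = 1009; area = 1009/2; boundary points = 1 + 1 + 1 = 3; strictly interior points = area - boundary/2 + 1 = 504; answer 504
Part II: B1 = 504; r = -41; a(2) = 3*(-10) + 1*(-41) = -71; iterating: a(2)=-71, a(3)=-223, a(4)=-740, a(5)=-2443, a(6)=-8069, a(7)=-26650, a(8)=-88019, a(9)=-290707, a(10)=-960140, a(11)=-3171127, a(12)=-10473521, a(13)=-34591690, a(14)=-114248591, a(15)=-377337463, a(16)=-1246260980, a(17)=-4116120403; answer -4116120403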